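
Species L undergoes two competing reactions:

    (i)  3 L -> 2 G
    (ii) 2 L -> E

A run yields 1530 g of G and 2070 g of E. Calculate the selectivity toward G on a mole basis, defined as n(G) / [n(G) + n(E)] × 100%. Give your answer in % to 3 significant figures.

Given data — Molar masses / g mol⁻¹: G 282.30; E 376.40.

n(G) = 1530 / 282.30 = 5.420 mol
n(E) = 2070 / 376.40 = 5.499 mol
selectivity = 5.420/(5.420+5.499) × 100 = 49.64 %

49.6 %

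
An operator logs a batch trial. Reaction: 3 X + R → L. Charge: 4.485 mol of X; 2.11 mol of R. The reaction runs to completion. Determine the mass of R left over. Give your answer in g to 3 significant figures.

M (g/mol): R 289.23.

178 g

n(X) = 4.485 mol
n(R) = 2.110 mol
n/ν → X: 1.495, R: 2.110; X is limiting.
R consumed = (1/3) × 4.485 = 1.495 mol
R remaining = 2.110 − 1.495 = 0.6150 mol
mass = 0.6150 × 289.23 = 177.9 g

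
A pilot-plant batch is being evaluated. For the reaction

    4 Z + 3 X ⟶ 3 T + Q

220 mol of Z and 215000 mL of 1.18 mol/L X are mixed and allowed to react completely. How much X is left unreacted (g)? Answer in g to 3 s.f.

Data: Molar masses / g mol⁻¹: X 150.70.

13400 g

n(Z) = 220.0 mol
n(X) = 1.18 × 215000/1000 = 253.7 mol
n/ν → Z: 55.00, X: 84.57; Z is limiting.
X consumed = (3/4) × 220.0 = 165.0 mol
X remaining = 253.7 − 165.0 = 88.70 mol
mass = 88.70 × 150.70 = 13370 g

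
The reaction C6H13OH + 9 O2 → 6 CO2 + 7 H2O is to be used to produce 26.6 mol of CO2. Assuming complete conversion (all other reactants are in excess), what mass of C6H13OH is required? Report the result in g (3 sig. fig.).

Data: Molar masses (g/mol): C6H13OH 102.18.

n(CO2) = 26.60 mol
n(C6H13OH) = (1/6) × 26.60 = 4.433 mol
mass = 4.433 × 102.18 = 453.0 g

453 g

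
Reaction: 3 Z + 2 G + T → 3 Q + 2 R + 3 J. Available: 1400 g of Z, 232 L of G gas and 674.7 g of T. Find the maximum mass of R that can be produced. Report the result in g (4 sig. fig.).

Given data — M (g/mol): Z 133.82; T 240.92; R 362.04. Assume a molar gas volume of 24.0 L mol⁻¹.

2028 g

n(Z) = 1400 / 133.82 = 10.46 mol
n(G) = 232.0 / 24.0 = 9.667 mol
n(T) = 674.7 / 240.92 = 2.801 mol
n/ν → Z: 3.487, G: 4.834, T: 2.801; T is limiting.
n(R) = (2/1) × 2.801 = 5.602 mol
mass = 5.602 × 362.04 = 2028 g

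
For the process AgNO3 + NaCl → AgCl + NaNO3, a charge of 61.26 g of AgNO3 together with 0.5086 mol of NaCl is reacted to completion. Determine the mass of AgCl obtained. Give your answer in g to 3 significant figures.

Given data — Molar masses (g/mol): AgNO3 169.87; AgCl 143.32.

51.7 g

n(AgNO3) = 61.26 / 169.87 = 0.3606 mol
n(NaCl) = 0.5086 mol
n/ν for AgNO3 = 0.3606/1 = 0.3606
n/ν for NaCl = 0.5086/1 = 0.5086
Smallest n/ν is AgNO3 → limiting reagent.
n(AgCl) = (1/1) × 0.3606 = 0.3606 mol
mass = 0.3606 × 143.32 = 51.68 g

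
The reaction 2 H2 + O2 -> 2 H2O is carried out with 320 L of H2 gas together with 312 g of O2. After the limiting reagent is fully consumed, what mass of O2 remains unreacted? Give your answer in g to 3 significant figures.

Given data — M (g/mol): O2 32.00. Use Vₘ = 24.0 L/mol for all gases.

98.7 g

n(H2) = 320.0 / 24.0 = 13.33 mol
n(O2) = 312.0 / 32.00 = 9.750 mol
n/ν for H2 = 13.33/2 = 6.665
n/ν for O2 = 9.750/1 = 9.750
Smallest n/ν is H2 → limiting reagent.
O2 consumed = (1/2) × 13.33 = 6.665 mol
O2 remaining = 9.750 − 6.665 = 3.085 mol
mass = 3.085 × 32.00 = 98.72 g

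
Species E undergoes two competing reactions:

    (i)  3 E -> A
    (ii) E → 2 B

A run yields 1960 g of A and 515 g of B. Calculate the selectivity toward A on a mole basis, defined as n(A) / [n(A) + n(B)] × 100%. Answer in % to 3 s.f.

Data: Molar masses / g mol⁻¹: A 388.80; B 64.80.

38.8 %

n(A) = 1960 / 388.80 = 5.041 mol
n(B) = 515 / 64.80 = 7.948 mol
selectivity = 5.041/(5.041+7.948) × 100 = 38.81 %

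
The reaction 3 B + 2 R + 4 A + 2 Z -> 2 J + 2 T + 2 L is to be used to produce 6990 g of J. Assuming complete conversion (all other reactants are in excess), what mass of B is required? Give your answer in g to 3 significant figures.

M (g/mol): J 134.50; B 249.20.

n(J) = 6990 / 134.50 = 51.97 mol
n(B) = (3/2) × 51.97 = 77.96 mol
mass = 77.96 × 249.20 = 19430 g

19400 g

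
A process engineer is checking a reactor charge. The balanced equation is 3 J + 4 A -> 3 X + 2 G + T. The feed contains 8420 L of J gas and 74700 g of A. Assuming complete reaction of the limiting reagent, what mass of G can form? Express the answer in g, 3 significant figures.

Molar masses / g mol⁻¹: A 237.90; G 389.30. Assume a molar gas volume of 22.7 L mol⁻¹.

61100 g

n(J) = 8420 / 22.7 = 370.9 mol
n(A) = 74700 / 237.90 = 314.0 mol
n/ν → J: 123.6, A: 78.50; A is limiting.
n(G) = (2/4) × 314.0 = 157.0 mol
mass = 157.0 × 389.30 = 61120 g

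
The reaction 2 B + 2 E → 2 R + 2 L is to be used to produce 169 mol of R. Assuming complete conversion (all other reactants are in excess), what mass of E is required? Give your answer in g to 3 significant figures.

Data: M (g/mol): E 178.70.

n(R) = 169.0 mol
n(E) = (2/2) × 169.0 = 169.0 mol
mass = 169.0 × 178.70 = 30200 g

30200 g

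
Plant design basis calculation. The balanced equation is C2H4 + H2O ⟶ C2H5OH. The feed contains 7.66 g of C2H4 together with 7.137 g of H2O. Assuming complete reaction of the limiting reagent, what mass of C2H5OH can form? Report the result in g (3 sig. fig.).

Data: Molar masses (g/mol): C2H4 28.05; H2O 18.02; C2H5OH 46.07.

n(C2H4) = 7.660 / 28.05 = 0.2731 mol
n(H2O) = 7.137 / 18.02 = 0.3961 mol
n/ν for C2H4 = 0.2731/1 = 0.2731
n/ν for H2O = 0.3961/1 = 0.3961
Smallest n/ν is C2H4 → limiting reagent.
n(C2H5OH) = (1/1) × 0.2731 = 0.2731 mol
mass = 0.2731 × 46.07 = 12.58 g

12.6 g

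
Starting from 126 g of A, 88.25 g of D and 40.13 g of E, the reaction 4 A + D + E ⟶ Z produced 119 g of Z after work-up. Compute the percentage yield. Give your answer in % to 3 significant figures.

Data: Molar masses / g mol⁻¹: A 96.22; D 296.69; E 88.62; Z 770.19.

n(A) = 126.0 / 96.22 = 1.309 mol
n(D) = 88.25 / 296.69 = 0.2974 mol
n(E) = 40.13 / 88.62 = 0.4528 mol
n/ν for A = 1.309/4 = 0.3273
n/ν for D = 0.2974/1 = 0.2974
n/ν for E = 0.4528/1 = 0.4528
Smallest n/ν is D → limiting reagent.
theoretical n(Z) = (1/1) × 0.2974 = 0.2974 mol → 229.1 g
% yield = 119 / 229.1 × 100 = 51.94 %

51.9 %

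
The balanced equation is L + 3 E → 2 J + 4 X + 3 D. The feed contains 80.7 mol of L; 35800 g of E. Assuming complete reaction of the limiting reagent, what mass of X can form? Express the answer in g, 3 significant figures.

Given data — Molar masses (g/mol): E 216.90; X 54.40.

12000 g

n(L) = 80.70 mol
n(E) = 35800 / 216.90 = 165.1 mol
n/ν → L: 80.70, E: 55.03; E is limiting.
n(X) = (4/3) × 165.1 = 220.1 mol
mass = 220.1 × 54.40 = 11970 g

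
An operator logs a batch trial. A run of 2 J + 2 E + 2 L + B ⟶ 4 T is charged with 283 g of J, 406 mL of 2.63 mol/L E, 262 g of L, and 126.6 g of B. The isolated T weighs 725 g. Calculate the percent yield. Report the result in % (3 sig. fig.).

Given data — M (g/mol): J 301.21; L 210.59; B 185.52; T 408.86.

94.4 %

n(J) = 283.0 / 301.21 = 0.9395 mol
n(E) = 2.63 × 406.0/1000 = 1.068 mol
n(L) = 262.0 / 210.59 = 1.244 mol
n(B) = 126.6 / 185.52 = 0.6824 mol
n/ν for J = 0.9395/2 = 0.4698
n/ν for E = 1.068/2 = 0.5340
n/ν for L = 1.244/2 = 0.6220
n/ν for B = 0.6824/1 = 0.6824
Smallest n/ν is J → limiting reagent.
theoretical n(T) = (4/2) × 0.9395 = 1.879 mol → 768.2 g
% yield = 725 / 768.2 × 100 = 94.38 %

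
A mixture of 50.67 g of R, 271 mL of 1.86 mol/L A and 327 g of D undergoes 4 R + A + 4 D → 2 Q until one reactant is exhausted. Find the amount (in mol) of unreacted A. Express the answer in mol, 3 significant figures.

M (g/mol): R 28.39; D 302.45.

n(R) = 50.67 / 28.39 = 1.785 mol
n(A) = 1.86 × 271.0/1000 = 0.5041 mol
n(D) = 327.0 / 302.45 = 1.081 mol
n/ν for R = 1.785/4 = 0.4463
n/ν for A = 0.5041/1 = 0.5041
n/ν for D = 1.081/4 = 0.2703
Smallest n/ν is D → limiting reagent.
A consumed = (1/4) × 1.081 = 0.2703 mol
A remaining = 0.5041 − 0.2703 = 0.2338 mol

0.234 mol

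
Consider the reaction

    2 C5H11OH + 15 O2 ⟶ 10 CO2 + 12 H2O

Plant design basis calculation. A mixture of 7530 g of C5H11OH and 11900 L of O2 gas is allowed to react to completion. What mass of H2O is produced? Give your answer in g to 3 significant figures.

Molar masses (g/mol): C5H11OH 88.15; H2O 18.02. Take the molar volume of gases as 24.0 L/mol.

n(C5H11OH) = 7530 / 88.15 = 85.42 mol
n(O2) = 11900 / 24.0 = 495.8 mol
n/ν for C5H11OH = 85.42/2 = 42.71
n/ν for O2 = 495.8/15 = 33.05
Smallest n/ν is O2 → limiting reagent.
n(H2O) = (12/15) × 495.8 = 396.6 mol
mass = 396.6 × 18.02 = 7147 g

7150 g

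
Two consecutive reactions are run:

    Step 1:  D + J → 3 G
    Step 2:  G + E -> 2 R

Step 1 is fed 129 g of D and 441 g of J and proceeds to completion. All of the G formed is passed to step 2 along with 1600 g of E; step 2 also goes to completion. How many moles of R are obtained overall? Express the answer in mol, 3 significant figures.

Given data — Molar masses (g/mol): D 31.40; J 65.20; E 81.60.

Step 1:
n(D) = 129.0 / 31.40 = 4.108 mol
n(J) = 441.0 / 65.20 = 6.764 mol
n/ν for D = 4.108/1 = 4.108
n/ν for J = 6.764/1 = 6.764
Smallest n/ν is D → limiting reagent.
n(G) produced = (3/1) × 4.108 = 12.32 mol
Step 2:
n(G) available = 12.32 mol
n(E) = 1600 / 81.60 = 19.61 mol
n/ν for G = 12.32/1 = 12.32
n/ν for E = 19.61/1 = 19.61
Smallest n/ν is G → limiting reagent.
n(R) = (2/1) × 12.32 = 24.64 mol

24.6 mol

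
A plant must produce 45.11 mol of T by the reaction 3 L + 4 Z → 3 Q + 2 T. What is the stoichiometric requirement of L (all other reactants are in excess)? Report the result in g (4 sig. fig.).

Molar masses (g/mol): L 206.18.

n(T) = 45.11 mol
n(L) = (3/2) × 45.11 = 67.67 mol
mass = 67.67 × 206.18 = 13950 g

13950 g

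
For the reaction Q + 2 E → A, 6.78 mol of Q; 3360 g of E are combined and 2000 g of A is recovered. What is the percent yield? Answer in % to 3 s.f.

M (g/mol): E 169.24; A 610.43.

n(Q) = 6.780 mol
n(E) = 3360 / 169.24 = 19.85 mol
n/ν for Q = 6.780/1 = 6.780
n/ν for E = 19.85/2 = 9.925
Smallest n/ν is Q → limiting reagent.
theoretical n(A) = (1/1) × 6.780 = 6.780 mol → 4139 g
% yield = 2000 / 4139 × 100 = 48.32 %

48.3 %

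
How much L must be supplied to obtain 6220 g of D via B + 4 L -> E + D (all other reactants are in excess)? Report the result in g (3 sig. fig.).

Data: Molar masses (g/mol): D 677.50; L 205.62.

7550 g

n(D) = 6220 / 677.50 = 9.181 mol
n(L) = (4/1) × 9.181 = 36.72 mol
mass = 36.72 × 205.62 = 7550 g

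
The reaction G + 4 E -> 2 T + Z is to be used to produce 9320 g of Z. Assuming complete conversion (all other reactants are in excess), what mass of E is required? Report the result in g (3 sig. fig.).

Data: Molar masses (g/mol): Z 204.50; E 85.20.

15500 g

n(Z) = 9320 / 204.50 = 45.57 mol
n(E) = (4/1) × 45.57 = 182.3 mol
mass = 182.3 × 85.20 = 15530 g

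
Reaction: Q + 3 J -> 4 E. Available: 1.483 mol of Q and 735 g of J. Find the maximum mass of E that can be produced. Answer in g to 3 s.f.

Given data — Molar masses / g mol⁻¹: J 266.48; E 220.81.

812 g

n(Q) = 1.483 mol
n(J) = 735.0 / 266.48 = 2.758 mol
n/ν → Q: 1.483, J: 0.9193; J is limiting.
n(E) = (4/3) × 2.758 = 3.677 mol
mass = 3.677 × 220.81 = 811.9 g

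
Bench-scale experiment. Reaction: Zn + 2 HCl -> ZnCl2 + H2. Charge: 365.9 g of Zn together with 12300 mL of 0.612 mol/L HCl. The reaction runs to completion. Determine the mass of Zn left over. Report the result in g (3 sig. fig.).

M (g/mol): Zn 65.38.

120 g

n(Zn) = 365.9 / 65.38 = 5.597 mol
n(HCl) = 0.612 × 12300/1000 = 7.528 mol
n/ν → Zn: 5.597, HCl: 3.764; HCl is limiting.
Zn consumed = (1/2) × 7.528 = 3.764 mol
Zn remaining = 5.597 − 3.764 = 1.833 mol
mass = 1.833 × 65.38 = 119.8 g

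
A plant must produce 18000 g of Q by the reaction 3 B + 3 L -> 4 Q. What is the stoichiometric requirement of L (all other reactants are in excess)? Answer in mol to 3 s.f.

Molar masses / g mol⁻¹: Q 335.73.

40.2 mol

n(Q) = 18000 / 335.73 = 53.61 mol
n(L) = (3/4) × 53.61 = 40.21 mol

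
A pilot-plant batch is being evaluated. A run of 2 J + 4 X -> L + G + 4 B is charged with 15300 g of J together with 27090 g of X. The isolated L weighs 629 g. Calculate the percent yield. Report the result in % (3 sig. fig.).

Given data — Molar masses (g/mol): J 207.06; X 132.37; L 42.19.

40.4 %

n(J) = 15300 / 207.06 = 73.89 mol
n(X) = 27090 / 132.37 = 204.7 mol
n/ν for J = 73.89/2 = 36.95
n/ν for X = 204.7/4 = 51.18
Smallest n/ν is J → limiting reagent.
theoretical n(L) = (1/2) × 73.89 = 36.95 mol → 1559 g
% yield = 629 / 1559 × 100 = 40.35 %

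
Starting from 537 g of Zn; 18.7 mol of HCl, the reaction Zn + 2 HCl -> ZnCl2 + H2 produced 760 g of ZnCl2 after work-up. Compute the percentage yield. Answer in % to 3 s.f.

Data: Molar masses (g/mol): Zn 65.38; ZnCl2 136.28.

67.9 %

n(Zn) = 537.0 / 65.38 = 8.214 mol
n(HCl) = 18.70 mol
n/ν → Zn: 8.214, HCl: 9.350; Zn is limiting.
theoretical n(ZnCl2) = (1/1) × 8.214 = 8.214 mol → 1119 g
% yield = 760 / 1119 × 100 = 67.92 %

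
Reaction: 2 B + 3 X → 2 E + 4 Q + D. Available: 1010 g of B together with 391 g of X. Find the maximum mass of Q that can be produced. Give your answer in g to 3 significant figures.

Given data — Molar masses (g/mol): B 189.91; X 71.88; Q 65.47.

n(B) = 1010 / 189.91 = 5.318 mol
n(X) = 391.0 / 71.88 = 5.440 mol
n/ν → B: 2.659, X: 1.813; X is limiting.
n(Q) = (4/3) × 5.440 = 7.253 mol
mass = 7.253 × 65.47 = 474.9 g

475 g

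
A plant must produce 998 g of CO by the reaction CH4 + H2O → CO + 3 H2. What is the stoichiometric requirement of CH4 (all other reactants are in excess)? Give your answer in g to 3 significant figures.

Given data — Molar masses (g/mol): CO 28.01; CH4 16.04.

n(CO) = 998 / 28.01 = 35.63 mol
n(CH4) = (1/1) × 35.63 = 35.63 mol
mass = 35.63 × 16.04 = 571.5 g

572 g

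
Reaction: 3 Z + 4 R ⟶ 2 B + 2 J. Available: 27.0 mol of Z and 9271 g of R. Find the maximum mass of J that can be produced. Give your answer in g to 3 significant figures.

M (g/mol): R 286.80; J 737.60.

11900 g

n(Z) = 27.00 mol
n(R) = 9271 / 286.80 = 32.33 mol
n/ν → Z: 9.000, R: 8.083; R is limiting.
n(J) = (2/4) × 32.33 = 16.17 mol
mass = 16.17 × 737.60 = 11930 g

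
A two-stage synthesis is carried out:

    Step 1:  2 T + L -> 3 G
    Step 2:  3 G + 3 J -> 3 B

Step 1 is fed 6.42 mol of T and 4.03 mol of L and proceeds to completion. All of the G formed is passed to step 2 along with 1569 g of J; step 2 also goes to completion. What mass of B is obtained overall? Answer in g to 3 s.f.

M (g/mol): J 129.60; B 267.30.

2570 g

Step 1:
n(T) = 6.420 mol
n(L) = 4.030 mol
n/ν for T = 6.420/2 = 3.210
n/ν for L = 4.030/1 = 4.030
Smallest n/ν is T → limiting reagent.
n(G) produced = (3/2) × 6.420 = 9.630 mol
Step 2:
n(G) available = 9.630 mol
n(J) = 1569 / 129.60 = 12.11 mol
n/ν for G = 9.630/3 = 3.210
n/ν for J = 12.11/3 = 4.037
Smallest n/ν is G → limiting reagent.
n(B) = (3/3) × 9.630 = 9.630 mol
mass = 9.630 × 267.30 = 2574 g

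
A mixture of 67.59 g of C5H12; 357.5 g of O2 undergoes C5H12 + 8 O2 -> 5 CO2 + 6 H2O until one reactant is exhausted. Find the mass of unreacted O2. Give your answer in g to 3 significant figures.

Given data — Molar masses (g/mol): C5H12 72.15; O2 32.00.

n(C5H12) = 67.59 / 72.15 = 0.9368 mol
n(O2) = 357.5 / 32.00 = 11.17 mol
n/ν → C5H12: 0.9368, O2: 1.396; C5H12 is limiting.
O2 consumed = (8/1) × 0.9368 = 7.494 mol
O2 remaining = 11.17 − 7.494 = 3.676 mol
mass = 3.676 × 32.00 = 117.6 g

118 g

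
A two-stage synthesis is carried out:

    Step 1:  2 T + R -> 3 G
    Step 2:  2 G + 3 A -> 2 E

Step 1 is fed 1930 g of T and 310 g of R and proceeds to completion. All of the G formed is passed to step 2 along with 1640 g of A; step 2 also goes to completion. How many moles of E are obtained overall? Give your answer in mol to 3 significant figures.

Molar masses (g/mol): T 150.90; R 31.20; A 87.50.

Step 1:
n(T) = 1930 / 150.90 = 12.79 mol
n(R) = 310.0 / 31.20 = 9.936 mol
n/ν for T = 12.79/2 = 6.395
n/ν for R = 9.936/1 = 9.936
Smallest n/ν is T → limiting reagent.
n(G) produced = (3/2) × 12.79 = 19.19 mol
Step 2:
n(G) available = 19.19 mol
n(A) = 1640 / 87.50 = 18.74 mol
n/ν for G = 19.19/2 = 9.595
n/ν for A = 18.74/3 = 6.247
Smallest n/ν is A → limiting reagent.
n(E) = (2/3) × 18.74 = 12.49 mol

12.5 mol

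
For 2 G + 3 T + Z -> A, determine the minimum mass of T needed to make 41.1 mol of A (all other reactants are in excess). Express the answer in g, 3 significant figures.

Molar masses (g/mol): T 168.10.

20700 g

n(A) = 41.10 mol
n(T) = (3/1) × 41.10 = 123.3 mol
mass = 123.3 × 168.10 = 20730 g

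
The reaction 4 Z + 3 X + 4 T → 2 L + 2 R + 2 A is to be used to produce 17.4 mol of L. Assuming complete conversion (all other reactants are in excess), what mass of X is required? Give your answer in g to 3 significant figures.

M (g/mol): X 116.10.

3030 g

n(L) = 17.40 mol
n(X) = (3/2) × 17.40 = 26.10 mol
mass = 26.10 × 116.10 = 3030 g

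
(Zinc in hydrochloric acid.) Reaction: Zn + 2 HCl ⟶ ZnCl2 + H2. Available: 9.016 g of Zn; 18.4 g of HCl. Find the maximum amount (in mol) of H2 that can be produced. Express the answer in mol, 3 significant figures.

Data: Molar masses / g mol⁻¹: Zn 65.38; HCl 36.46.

0.138 mol

n(Zn) = 9.016 / 65.38 = 0.1379 mol
n(HCl) = 18.40 / 36.46 = 0.5047 mol
n/ν for Zn = 0.1379/1 = 0.1379
n/ν for HCl = 0.5047/2 = 0.2524
Smallest n/ν is Zn → limiting reagent.
n(H2) = (1/1) × 0.1379 = 0.1379 mol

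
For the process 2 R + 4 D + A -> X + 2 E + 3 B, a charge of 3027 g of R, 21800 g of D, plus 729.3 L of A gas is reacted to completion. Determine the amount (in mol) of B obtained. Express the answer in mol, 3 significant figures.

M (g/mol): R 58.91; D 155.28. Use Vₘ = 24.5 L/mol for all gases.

n(R) = 3027 / 58.91 = 51.38 mol
n(D) = 21800 / 155.28 = 140.4 mol
n(A) = 729.3 / 24.5 = 29.77 mol
n/ν for R = 51.38/2 = 25.69
n/ν for D = 140.4/4 = 35.10
n/ν for A = 29.77/1 = 29.77
Smallest n/ν is R → limiting reagent.
n(B) = (3/2) × 51.38 = 77.07 mol

77.1 mol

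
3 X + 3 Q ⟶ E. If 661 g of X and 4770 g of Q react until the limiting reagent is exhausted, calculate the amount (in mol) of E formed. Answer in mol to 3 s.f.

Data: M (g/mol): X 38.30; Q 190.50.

5.75 mol

n(X) = 661.0 / 38.30 = 17.26 mol
n(Q) = 4770 / 190.50 = 25.04 mol
n/ν → X: 5.753, Q: 8.347; X is limiting.
n(E) = (1/3) × 17.26 = 5.753 mol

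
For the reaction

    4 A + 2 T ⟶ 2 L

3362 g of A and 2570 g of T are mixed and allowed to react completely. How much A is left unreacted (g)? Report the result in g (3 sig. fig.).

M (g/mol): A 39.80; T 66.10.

n(A) = 3362 / 39.80 = 84.47 mol
n(T) = 2570 / 66.10 = 38.88 mol
n/ν → A: 21.12, T: 19.44; T is limiting.
A consumed = (4/2) × 38.88 = 77.76 mol
A remaining = 84.47 − 77.76 = 6.710 mol
mass = 6.710 × 39.80 = 267.1 g

267 g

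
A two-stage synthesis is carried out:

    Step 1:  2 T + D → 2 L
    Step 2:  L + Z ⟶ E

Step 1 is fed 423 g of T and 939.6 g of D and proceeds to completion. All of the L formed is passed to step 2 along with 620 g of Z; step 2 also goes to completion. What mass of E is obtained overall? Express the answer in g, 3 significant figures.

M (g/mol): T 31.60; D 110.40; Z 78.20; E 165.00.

Step 1:
n(T) = 423.0 / 31.60 = 13.39 mol
n(D) = 939.6 / 110.40 = 8.511 mol
n/ν → T: 6.695, D: 8.511; T is limiting.
n(L) produced = (2/2) × 13.39 = 13.39 mol
Step 2:
n(L) available = 13.39 mol
n(Z) = 620.0 / 78.20 = 7.928 mol
n/ν → L: 13.39, Z: 7.928; Z is limiting.
n(E) = (1/1) × 7.928 = 7.928 mol
mass = 7.928 × 165.00 = 1308 g

1310 g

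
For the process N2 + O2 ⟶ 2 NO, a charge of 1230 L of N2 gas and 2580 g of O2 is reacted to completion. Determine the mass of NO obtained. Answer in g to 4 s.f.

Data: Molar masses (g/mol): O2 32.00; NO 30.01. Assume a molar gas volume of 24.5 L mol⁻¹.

3013 g

n(N2) = 1230 / 24.5 = 50.20 mol
n(O2) = 2580 / 32.00 = 80.63 mol
n/ν → N2: 50.20, O2: 80.63; N2 is limiting.
n(NO) = (2/1) × 50.20 = 100.4 mol
mass = 100.4 × 30.01 = 3013 g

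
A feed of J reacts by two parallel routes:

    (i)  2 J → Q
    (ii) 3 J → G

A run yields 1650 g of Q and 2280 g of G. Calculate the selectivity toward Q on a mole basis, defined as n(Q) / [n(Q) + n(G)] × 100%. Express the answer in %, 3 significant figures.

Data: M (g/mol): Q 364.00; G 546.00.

52.1 %

n(Q) = 1650 / 364.00 = 4.533 mol
n(G) = 2280 / 546.00 = 4.176 mol
selectivity = 4.533/(4.533+4.176) × 100 = 52.05 %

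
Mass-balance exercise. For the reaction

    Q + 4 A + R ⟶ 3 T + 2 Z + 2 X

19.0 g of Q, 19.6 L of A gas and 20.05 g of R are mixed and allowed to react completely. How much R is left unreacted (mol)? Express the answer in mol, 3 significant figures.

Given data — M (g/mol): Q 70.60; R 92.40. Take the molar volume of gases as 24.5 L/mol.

n(Q) = 19.00 / 70.60 = 0.2691 mol
n(A) = 19.60 / 24.5 = 0.8000 mol
n(R) = 20.05 / 92.40 = 0.2170 mol
n/ν for Q = 0.2691/1 = 0.2691
n/ν for A = 0.8000/4 = 0.2000
n/ν for R = 0.2170/1 = 0.2170
Smallest n/ν is A → limiting reagent.
R consumed = (1/4) × 0.8000 = 0.2000 mol
R remaining = 0.2170 − 0.2000 = 0.01700 mol

0.0170 mol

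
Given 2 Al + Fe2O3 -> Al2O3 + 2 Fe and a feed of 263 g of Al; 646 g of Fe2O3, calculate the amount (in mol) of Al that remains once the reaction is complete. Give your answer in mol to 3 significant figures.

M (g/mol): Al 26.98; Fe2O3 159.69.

n(Al) = 263.0 / 26.98 = 9.748 mol
n(Fe2O3) = 646.0 / 159.69 = 4.045 mol
n/ν for Al = 9.748/2 = 4.874
n/ν for Fe2O3 = 4.045/1 = 4.045
Smallest n/ν is Fe2O3 → limiting reagent.
Al consumed = (2/1) × 4.045 = 8.090 mol
Al remaining = 9.748 − 8.090 = 1.658 mol

1.66 mol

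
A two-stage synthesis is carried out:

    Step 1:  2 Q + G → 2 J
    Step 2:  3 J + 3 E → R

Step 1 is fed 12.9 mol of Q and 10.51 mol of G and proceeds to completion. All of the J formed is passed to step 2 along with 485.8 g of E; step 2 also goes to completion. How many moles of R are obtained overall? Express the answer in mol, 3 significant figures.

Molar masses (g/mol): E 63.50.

2.55 mol

Step 1:
n(Q) = 12.90 mol
n(G) = 10.51 mol
n/ν → Q: 6.450, G: 10.51; Q is limiting.
n(J) produced = (2/2) × 12.90 = 12.90 mol
Step 2:
n(J) available = 12.90 mol
n(E) = 485.8 / 63.50 = 7.650 mol
n/ν → J: 4.300, E: 2.550; E is limiting.
n(R) = (1/3) × 7.650 = 2.550 mol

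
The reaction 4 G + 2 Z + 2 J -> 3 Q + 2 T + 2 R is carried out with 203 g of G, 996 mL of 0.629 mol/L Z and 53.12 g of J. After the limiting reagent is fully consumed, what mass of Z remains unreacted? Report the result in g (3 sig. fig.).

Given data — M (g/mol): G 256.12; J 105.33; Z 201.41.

46.4 g

n(G) = 203.0 / 256.12 = 0.7926 mol
n(Z) = 0.629 × 996.0/1000 = 0.6265 mol
n(J) = 53.12 / 105.33 = 0.5043 mol
n/ν for G = 0.7926/4 = 0.1982
n/ν for Z = 0.6265/2 = 0.3133
n/ν for J = 0.5043/2 = 0.2522
Smallest n/ν is G → limiting reagent.
Z consumed = (2/4) × 0.7926 = 0.3963 mol
Z remaining = 0.6265 − 0.3963 = 0.2302 mol
mass = 0.2302 × 201.41 = 46.36 g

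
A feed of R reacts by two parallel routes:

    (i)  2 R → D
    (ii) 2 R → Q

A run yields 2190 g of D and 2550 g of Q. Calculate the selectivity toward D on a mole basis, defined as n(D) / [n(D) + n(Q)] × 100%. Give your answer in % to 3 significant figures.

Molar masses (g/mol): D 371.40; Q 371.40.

n(D) = 2190 / 371.40 = 5.897 mol
n(Q) = 2550 / 371.40 = 6.866 mol
selectivity = 5.897/(5.897+6.866) × 100 = 46.20 %

46.2 %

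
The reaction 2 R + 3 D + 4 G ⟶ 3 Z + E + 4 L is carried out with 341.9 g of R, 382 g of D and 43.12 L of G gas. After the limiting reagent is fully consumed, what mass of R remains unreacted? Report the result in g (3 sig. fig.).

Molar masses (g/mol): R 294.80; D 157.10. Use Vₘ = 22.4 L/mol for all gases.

n(R) = 341.9 / 294.80 = 1.160 mol
n(D) = 382.0 / 157.10 = 2.432 mol
n(G) = 43.12 / 22.4 = 1.925 mol
n/ν → R: 0.5800, D: 0.8107, G: 0.4813; G is limiting.
R consumed = (2/4) × 1.925 = 0.9625 mol
R remaining = 1.160 − 0.9625 = 0.1975 mol
mass = 0.1975 × 294.80 = 58.22 g

58.2 g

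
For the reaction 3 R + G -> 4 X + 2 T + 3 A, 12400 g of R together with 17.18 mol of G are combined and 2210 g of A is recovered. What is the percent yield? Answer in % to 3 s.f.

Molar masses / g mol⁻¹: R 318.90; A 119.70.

47.5 %

n(R) = 12400 / 318.90 = 38.88 mol
n(G) = 17.18 mol
n/ν → R: 12.96, G: 17.18; R is limiting.
theoretical n(A) = (3/3) × 38.88 = 38.88 mol → 4654 g
% yield = 2210 / 4654 × 100 = 47.49 %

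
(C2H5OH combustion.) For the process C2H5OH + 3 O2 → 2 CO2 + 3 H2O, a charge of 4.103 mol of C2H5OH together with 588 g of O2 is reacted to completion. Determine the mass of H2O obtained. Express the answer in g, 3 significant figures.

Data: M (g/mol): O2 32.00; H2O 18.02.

222 g

n(C2H5OH) = 4.103 mol
n(O2) = 588.0 / 32.00 = 18.38 mol
n/ν → C2H5OH: 4.103, O2: 6.127; C2H5OH is limiting.
n(H2O) = (3/1) × 4.103 = 12.31 mol
mass = 12.31 × 18.02 = 221.8 g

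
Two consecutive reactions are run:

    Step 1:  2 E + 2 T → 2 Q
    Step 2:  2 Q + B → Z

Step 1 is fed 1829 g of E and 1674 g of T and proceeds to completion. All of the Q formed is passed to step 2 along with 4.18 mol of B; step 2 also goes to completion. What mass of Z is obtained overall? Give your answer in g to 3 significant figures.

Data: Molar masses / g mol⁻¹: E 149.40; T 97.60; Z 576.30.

2410 g

Step 1:
n(E) = 1829 / 149.40 = 12.24 mol
n(T) = 1674 / 97.60 = 17.15 mol
n/ν → E: 6.120, T: 8.575; E is limiting.
n(Q) produced = (2/2) × 12.24 = 12.24 mol
Step 2:
n(Q) available = 12.24 mol
n(B) = 4.180 mol
n/ν → Q: 6.120, B: 4.180; B is limiting.
n(Z) = (1/1) × 4.180 = 4.180 mol
mass = 4.180 × 576.30 = 2409 g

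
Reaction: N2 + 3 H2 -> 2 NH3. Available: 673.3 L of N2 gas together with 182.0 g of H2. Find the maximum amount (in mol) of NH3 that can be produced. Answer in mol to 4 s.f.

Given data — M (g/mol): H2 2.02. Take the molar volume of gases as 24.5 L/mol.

54.96 mol

n(N2) = 673.3 / 24.5 = 27.48 mol
n(H2) = 182.0 / 2.02 = 90.10 mol
n/ν → N2: 27.48, H2: 30.03; N2 is limiting.
n(NH3) = (2/1) × 27.48 = 54.96 mol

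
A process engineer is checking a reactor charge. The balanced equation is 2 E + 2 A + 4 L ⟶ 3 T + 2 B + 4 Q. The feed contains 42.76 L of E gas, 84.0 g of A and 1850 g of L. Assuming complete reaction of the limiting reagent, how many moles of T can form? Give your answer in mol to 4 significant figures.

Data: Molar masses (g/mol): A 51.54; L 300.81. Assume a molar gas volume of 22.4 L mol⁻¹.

n(E) = 42.76 / 22.4 = 1.909 mol
n(A) = 84.00 / 51.54 = 1.630 mol
n(L) = 1850 / 300.81 = 6.150 mol
n/ν for E = 1.909/2 = 0.9545
n/ν for A = 1.630/2 = 0.8150
n/ν for L = 6.150/4 = 1.538
Smallest n/ν is A → limiting reagent.
n(T) = (3/2) × 1.630 = 2.445 mol

2.445 mol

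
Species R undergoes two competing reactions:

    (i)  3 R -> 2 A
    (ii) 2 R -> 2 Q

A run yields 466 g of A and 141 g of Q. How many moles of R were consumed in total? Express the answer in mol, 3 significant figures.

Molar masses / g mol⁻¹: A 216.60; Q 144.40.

n(A) = 466 / 216.60 = 2.151 mol
n(Q) = 141 / 144.40 = 0.9765 mol
n(R) via (i) = (3/2)×2.151 = 3.227 mol
n(R) via (ii) = (2/2)×0.9765 = 0.9765 mol
total n(R) = 3.227 + 0.9765 = 4.204 mol

4.20 mol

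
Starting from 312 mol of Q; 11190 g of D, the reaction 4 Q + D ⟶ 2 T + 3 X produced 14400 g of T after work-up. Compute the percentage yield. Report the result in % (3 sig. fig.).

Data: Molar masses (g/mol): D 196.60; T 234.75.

n(Q) = 312.0 mol
n(D) = 11190 / 196.60 = 56.92 mol
n/ν for Q = 312.0/4 = 78.00
n/ν for D = 56.92/1 = 56.92
Smallest n/ν is D → limiting reagent.
theoretical n(T) = (2/1) × 56.92 = 113.8 mol → 26710 g
% yield = 14400 / 26710 × 100 = 53.91 %

53.9 %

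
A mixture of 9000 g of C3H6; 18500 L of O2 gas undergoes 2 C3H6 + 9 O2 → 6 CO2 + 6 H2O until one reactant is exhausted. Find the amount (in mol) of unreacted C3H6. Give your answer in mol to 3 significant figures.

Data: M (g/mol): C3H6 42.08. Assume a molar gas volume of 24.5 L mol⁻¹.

46.1 mol

n(C3H6) = 9000 / 42.08 = 213.9 mol
n(O2) = 18500 / 24.5 = 755.1 mol
n/ν → C3H6: 107.0, O2: 83.90; O2 is limiting.
C3H6 consumed = (2/9) × 755.1 = 167.8 mol
C3H6 remaining = 213.9 − 167.8 = 46.10 mol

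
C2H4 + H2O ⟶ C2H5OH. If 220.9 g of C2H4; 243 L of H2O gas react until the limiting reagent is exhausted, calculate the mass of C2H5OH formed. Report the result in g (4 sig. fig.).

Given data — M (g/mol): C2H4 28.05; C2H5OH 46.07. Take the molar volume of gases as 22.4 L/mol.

n(C2H4) = 220.9 / 28.05 = 7.875 mol
n(H2O) = 243.0 / 22.4 = 10.85 mol
n/ν → C2H4: 7.875, H2O: 10.85; C2H4 is limiting.
n(C2H5OH) = (1/1) × 7.875 = 7.875 mol
mass = 7.875 × 46.07 = 362.8 g

362.8 g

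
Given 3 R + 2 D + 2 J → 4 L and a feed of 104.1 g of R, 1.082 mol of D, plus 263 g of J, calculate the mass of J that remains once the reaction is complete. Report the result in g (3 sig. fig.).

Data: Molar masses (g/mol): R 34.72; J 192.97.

54.2 g

n(R) = 104.1 / 34.72 = 2.998 mol
n(D) = 1.082 mol
n(J) = 263.0 / 192.97 = 1.363 mol
n/ν → R: 0.9993, D: 0.5410, J: 0.6815; D is limiting.
J consumed = (2/2) × 1.082 = 1.082 mol
J remaining = 1.363 − 1.082 = 0.2810 mol
mass = 0.2810 × 192.97 = 54.22 g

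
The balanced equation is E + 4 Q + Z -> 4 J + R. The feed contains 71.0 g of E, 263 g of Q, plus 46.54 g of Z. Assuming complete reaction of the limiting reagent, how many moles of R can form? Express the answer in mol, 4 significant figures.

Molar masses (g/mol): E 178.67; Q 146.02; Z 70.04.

0.3974 mol

n(E) = 71.00 / 178.67 = 0.3974 mol
n(Q) = 263.0 / 146.02 = 1.801 mol
n(Z) = 46.54 / 70.04 = 0.6645 mol
n/ν → E: 0.3974, Q: 0.4503, Z: 0.6645; E is limiting.
n(R) = (1/1) × 0.3974 = 0.3974 mol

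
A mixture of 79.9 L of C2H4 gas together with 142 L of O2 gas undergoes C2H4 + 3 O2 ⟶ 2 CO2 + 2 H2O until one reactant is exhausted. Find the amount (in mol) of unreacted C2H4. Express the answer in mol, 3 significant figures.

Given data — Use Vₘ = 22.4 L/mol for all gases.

1.45 mol

n(C2H4) = 79.90 / 22.4 = 3.567 mol
n(O2) = 142.0 / 22.4 = 6.339 mol
n/ν → C2H4: 3.567, O2: 2.113; O2 is limiting.
C2H4 consumed = (1/3) × 6.339 = 2.113 mol
C2H4 remaining = 3.567 − 2.113 = 1.454 mol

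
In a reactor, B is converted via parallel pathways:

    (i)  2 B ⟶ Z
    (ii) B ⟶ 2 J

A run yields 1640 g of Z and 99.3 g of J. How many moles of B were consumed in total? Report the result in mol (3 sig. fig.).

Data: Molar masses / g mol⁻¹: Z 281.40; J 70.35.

n(Z) = 1640 / 281.40 = 5.828 mol
n(J) = 99.3 / 70.35 = 1.412 mol
n(B) via (i) = (2/1)×5.828 = 11.66 mol
n(B) via (ii) = (1/2)×1.412 = 0.7060 mol
total n(B) = 11.66 + 0.7060 = 12.37 mol

12.4 mol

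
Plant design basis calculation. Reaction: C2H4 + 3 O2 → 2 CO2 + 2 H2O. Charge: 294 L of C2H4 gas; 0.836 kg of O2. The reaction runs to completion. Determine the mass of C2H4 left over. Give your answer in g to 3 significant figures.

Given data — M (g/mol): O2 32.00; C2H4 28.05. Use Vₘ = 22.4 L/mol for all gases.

124 g

n(C2H4) = 294.0 / 22.4 = 13.13 mol
n(O2) = 0.8360×1000 / 32.00 = 26.13 mol
n/ν for C2H4 = 13.13/1 = 13.13
n/ν for O2 = 26.13/3 = 8.710
Smallest n/ν is O2 → limiting reagent.
C2H4 consumed = (1/3) × 26.13 = 8.710 mol
C2H4 remaining = 13.13 − 8.710 = 4.420 mol
mass = 4.420 × 28.05 = 124.0 g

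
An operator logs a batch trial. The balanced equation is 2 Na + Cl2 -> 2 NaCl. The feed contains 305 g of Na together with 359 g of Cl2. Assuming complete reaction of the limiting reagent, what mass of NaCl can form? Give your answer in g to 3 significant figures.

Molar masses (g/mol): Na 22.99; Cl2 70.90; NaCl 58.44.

n(Na) = 305.0 / 22.99 = 13.27 mol
n(Cl2) = 359.0 / 70.90 = 5.063 mol
n/ν → Na: 6.635, Cl2: 5.063; Cl2 is limiting.
n(NaCl) = (2/1) × 5.063 = 10.13 mol
mass = 10.13 × 58.44 = 592.0 g

592 g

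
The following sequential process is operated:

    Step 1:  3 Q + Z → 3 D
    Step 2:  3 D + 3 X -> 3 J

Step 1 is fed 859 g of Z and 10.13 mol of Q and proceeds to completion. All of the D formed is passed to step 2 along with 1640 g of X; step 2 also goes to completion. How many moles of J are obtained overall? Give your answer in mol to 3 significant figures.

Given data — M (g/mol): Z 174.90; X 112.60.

Step 1:
n(Z) = 859.0 / 174.90 = 4.911 mol
n(Q) = 10.13 mol
n/ν → Z: 4.911, Q: 3.377; Q is limiting.
n(D) produced = (3/3) × 10.13 = 10.13 mol
Step 2:
n(D) available = 10.13 mol
n(X) = 1640 / 112.60 = 14.56 mol
n/ν → D: 3.377, X: 4.853; D is limiting.
n(J) = (3/3) × 10.13 = 10.13 mol

10.1 mol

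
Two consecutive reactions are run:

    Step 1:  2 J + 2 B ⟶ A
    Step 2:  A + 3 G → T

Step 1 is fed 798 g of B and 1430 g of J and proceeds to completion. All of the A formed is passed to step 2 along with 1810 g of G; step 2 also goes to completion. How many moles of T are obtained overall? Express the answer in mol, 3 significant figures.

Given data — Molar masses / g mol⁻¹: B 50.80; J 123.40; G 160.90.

3.75 mol

Step 1:
n(B) = 798.0 / 50.80 = 15.71 mol
n(J) = 1430 / 123.40 = 11.59 mol
n/ν for B = 15.71/2 = 7.855
n/ν for J = 11.59/2 = 5.795
Smallest n/ν is J → limiting reagent.
n(A) produced = (1/2) × 11.59 = 5.795 mol
Step 2:
n(A) available = 5.795 mol
n(G) = 1810 / 160.90 = 11.25 mol
n/ν for A = 5.795/1 = 5.795
n/ν for G = 11.25/3 = 3.750
Smallest n/ν is G → limiting reagent.
n(T) = (1/3) × 11.25 = 3.750 mol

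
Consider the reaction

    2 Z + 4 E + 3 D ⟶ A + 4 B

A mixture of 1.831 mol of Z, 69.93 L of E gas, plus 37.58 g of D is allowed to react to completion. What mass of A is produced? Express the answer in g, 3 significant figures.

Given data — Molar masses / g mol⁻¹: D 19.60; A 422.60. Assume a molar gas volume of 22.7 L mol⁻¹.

n(Z) = 1.831 mol
n(E) = 69.93 / 22.7 = 3.081 mol
n(D) = 37.58 / 19.60 = 1.917 mol
n/ν → Z: 0.9155, E: 0.7703, D: 0.6390; D is limiting.
n(A) = (1/3) × 1.917 = 0.6390 mol
mass = 0.6390 × 422.60 = 270.0 g

270 g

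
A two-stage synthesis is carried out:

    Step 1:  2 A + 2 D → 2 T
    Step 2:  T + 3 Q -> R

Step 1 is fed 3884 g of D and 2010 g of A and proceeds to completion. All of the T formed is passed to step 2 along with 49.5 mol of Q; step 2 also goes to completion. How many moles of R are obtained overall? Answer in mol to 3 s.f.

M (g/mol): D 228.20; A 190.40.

Step 1:
n(D) = 3884 / 228.20 = 17.02 mol
n(A) = 2010 / 190.40 = 10.56 mol
n/ν for D = 17.02/2 = 8.510
n/ν for A = 10.56/2 = 5.280
Smallest n/ν is A → limiting reagent.
n(T) produced = (2/2) × 10.56 = 10.56 mol
Step 2:
n(T) available = 10.56 mol
n(Q) = 49.50 mol
n/ν for T = 10.56/1 = 10.56
n/ν for Q = 49.50/3 = 16.50
Smallest n/ν is T → limiting reagent.
n(R) = (1/1) × 10.56 = 10.56 mol

10.6 mol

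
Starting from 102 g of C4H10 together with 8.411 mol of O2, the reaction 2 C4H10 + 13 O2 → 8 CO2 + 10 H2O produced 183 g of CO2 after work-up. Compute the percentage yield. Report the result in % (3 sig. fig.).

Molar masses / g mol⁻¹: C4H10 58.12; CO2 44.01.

n(C4H10) = 102.0 / 58.12 = 1.755 mol
n(O2) = 8.411 mol
n/ν → C4H10: 0.8775, O2: 0.6470; O2 is limiting.
theoretical n(CO2) = (8/13) × 8.411 = 5.176 mol → 227.8 g
% yield = 183 / 227.8 × 100 = 80.33 %

80.3 %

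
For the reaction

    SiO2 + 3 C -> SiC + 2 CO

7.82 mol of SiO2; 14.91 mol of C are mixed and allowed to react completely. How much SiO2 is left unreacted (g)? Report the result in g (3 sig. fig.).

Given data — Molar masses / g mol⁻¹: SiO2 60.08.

171 g

n(SiO2) = 7.820 mol
n(C) = 14.91 mol
n/ν → SiO2: 7.820, C: 4.970; C is limiting.
SiO2 consumed = (1/3) × 14.91 = 4.970 mol
SiO2 remaining = 7.820 − 4.970 = 2.850 mol
mass = 2.850 × 60.08 = 171.2 g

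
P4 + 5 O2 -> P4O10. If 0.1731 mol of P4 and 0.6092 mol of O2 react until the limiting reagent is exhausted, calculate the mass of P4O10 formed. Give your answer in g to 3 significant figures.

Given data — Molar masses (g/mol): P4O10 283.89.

n(P4) = 0.1731 mol
n(O2) = 0.6092 mol
n/ν for P4 = 0.1731/1 = 0.1731
n/ν for O2 = 0.6092/5 = 0.1218
Smallest n/ν is O2 → limiting reagent.
n(P4O10) = (1/5) × 0.6092 = 0.1218 mol
mass = 0.1218 × 283.89 = 34.58 g

34.6 g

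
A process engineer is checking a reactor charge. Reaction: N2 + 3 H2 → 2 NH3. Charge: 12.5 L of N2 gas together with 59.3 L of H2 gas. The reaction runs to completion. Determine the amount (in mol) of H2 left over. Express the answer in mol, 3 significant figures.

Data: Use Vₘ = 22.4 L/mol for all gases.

0.973 mol

n(N2) = 12.50 / 22.4 = 0.5580 mol
n(H2) = 59.30 / 22.4 = 2.647 mol
n/ν for N2 = 0.5580/1 = 0.5580
n/ν for H2 = 2.647/3 = 0.8823
Smallest n/ν is N2 → limiting reagent.
H2 consumed = (3/1) × 0.5580 = 1.674 mol
H2 remaining = 2.647 − 1.674 = 0.9730 mol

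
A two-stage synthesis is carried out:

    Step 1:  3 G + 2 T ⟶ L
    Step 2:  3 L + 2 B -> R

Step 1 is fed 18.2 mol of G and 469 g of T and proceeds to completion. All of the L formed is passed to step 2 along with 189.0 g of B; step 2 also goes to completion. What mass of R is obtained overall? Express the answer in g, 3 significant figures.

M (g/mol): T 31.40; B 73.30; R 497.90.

Step 1:
n(G) = 18.20 mol
n(T) = 469.0 / 31.40 = 14.94 mol
n/ν for G = 18.20/3 = 6.067
n/ν for T = 14.94/2 = 7.470
Smallest n/ν is G → limiting reagent.
n(L) produced = (1/3) × 18.20 = 6.067 mol
Step 2:
n(L) available = 6.067 mol
n(B) = 189.0 / 73.30 = 2.578 mol
n/ν for L = 6.067/3 = 2.022
n/ν for B = 2.578/2 = 1.289
Smallest n/ν is B → limiting reagent.
n(R) = (1/2) × 2.578 = 1.289 mol
mass = 1.289 × 497.90 = 641.8 g

642 g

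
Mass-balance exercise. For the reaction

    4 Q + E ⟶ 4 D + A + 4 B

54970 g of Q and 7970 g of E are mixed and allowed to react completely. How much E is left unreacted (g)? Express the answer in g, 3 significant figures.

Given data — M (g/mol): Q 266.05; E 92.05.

n(Q) = 54970 / 266.05 = 206.6 mol
n(E) = 7970 / 92.05 = 86.58 mol
n/ν for Q = 206.6/4 = 51.65
n/ν for E = 86.58/1 = 86.58
Smallest n/ν is Q → limiting reagent.
E consumed = (1/4) × 206.6 = 51.65 mol
E remaining = 86.58 − 51.65 = 34.93 mol
mass = 34.93 × 92.05 = 3215 g

3220 g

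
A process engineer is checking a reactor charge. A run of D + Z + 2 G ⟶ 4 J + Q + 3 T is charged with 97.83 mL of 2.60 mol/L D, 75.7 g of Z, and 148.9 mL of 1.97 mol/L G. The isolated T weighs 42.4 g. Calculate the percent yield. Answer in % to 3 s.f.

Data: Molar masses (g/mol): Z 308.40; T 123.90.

n(D) = 2.60 × 97.83/1000 = 0.2544 mol
n(Z) = 75.70 / 308.40 = 0.2455 mol
n(G) = 1.97 × 148.9/1000 = 0.2933 mol
n/ν for D = 0.2544/1 = 0.2544
n/ν for Z = 0.2455/1 = 0.2455
n/ν for G = 0.2933/2 = 0.1467
Smallest n/ν is G → limiting reagent.
theoretical n(T) = (3/2) × 0.2933 = 0.4400 mol → 54.52 g
% yield = 42.4 / 54.52 × 100 = 77.77 %

77.8 %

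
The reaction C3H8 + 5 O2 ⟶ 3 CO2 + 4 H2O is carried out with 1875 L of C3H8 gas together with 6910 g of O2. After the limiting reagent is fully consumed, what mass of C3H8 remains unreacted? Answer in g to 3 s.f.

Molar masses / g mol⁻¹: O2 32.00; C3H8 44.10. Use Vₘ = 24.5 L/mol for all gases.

1470 g

n(C3H8) = 1875 / 24.5 = 76.53 mol
n(O2) = 6910 / 32.00 = 215.9 mol
n/ν → C3H8: 76.53, O2: 43.18; O2 is limiting.
C3H8 consumed = (1/5) × 215.9 = 43.18 mol
C3H8 remaining = 76.53 − 43.18 = 33.35 mol
mass = 33.35 × 44.10 = 1471 g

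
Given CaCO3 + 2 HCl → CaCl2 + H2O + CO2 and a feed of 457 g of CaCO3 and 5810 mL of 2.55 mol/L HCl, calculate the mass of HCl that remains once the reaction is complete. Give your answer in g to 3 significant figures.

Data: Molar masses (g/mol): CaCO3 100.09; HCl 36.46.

207 g

n(CaCO3) = 457.0 / 100.09 = 4.566 mol
n(HCl) = 2.55 × 5810/1000 = 14.82 mol
n/ν → CaCO3: 4.566, HCl: 7.410; CaCO3 is limiting.
HCl consumed = (2/1) × 4.566 = 9.132 mol
HCl remaining = 14.82 − 9.132 = 5.688 mol
mass = 5.688 × 36.46 = 207.4 g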